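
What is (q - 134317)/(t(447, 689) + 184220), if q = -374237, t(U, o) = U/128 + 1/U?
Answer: -29097425664/10540531457 ≈ -2.7605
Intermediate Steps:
t(U, o) = 1/U + U/128 (t(U, o) = U*(1/128) + 1/U = U/128 + 1/U = 1/U + U/128)
(q - 134317)/(t(447, 689) + 184220) = (-374237 - 134317)/((1/447 + (1/128)*447) + 184220) = -508554/((1/447 + 447/128) + 184220) = -508554/(199937/57216 + 184220) = -508554/10540531457/57216 = -508554*57216/10540531457 = -29097425664/10540531457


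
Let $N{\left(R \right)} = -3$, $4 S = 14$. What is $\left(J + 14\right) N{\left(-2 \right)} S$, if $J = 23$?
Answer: $- \frac{777}{2} \approx -388.5$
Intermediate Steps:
$S = \frac{7}{2}$ ($S = \frac{1}{4} \cdot 14 = \frac{7}{2} \approx 3.5$)
$\left(J + 14\right) N{\left(-2 \right)} S = \left(23 + 14\right) \left(-3\right) \frac{7}{2} = 37 \left(-3\right) \frac{7}{2} = \left(-111\right) \frac{7}{2} = - \frac{777}{2}$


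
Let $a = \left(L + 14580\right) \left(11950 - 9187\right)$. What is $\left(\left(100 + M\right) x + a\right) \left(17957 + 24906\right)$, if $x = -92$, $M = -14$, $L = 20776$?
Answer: $4186888529908$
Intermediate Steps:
$a = 97688628$ ($a = \left(20776 + 14580\right) \left(11950 - 9187\right) = 35356 \cdot 2763 = 97688628$)
$\left(\left(100 + M\right) x + a\right) \left(17957 + 24906\right) = \left(\left(100 - 14\right) \left(-92\right) + 97688628\right) \left(17957 + 24906\right) = \left(86 \left(-92\right) + 97688628\right) 42863 = \left(-7912 + 97688628\right) 42863 = 97680716 \cdot 42863 = 4186888529908$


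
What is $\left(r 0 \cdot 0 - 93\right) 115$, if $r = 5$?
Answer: $-10695$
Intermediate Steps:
$\left(r 0 \cdot 0 - 93\right) 115 = \left(5 \cdot 0 \cdot 0 - 93\right) 115 = \left(0 \cdot 0 - 93\right) 115 = \left(0 - 93\right) 115 = \left(-93\right) 115 = -10695$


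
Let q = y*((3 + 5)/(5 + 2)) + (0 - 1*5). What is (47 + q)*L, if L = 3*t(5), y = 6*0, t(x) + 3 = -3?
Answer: -756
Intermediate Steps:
t(x) = -6 (t(x) = -3 - 3 = -6)
y = 0
L = -18 (L = 3*(-6) = -18)
q = -5 (q = 0*((3 + 5)/(5 + 2)) + (0 - 1*5) = 0*(8/7) + (0 - 5) = 0*(8*(⅐)) - 5 = 0*(8/7) - 5 = 0 - 5 = -5)
(47 + q)*L = (47 - 5)*(-18) = 42*(-18) = -756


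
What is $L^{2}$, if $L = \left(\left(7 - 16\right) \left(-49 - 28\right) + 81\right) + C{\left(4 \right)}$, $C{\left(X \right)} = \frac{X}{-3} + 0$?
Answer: $\frac{5373124}{9} \approx 5.9701 \cdot 10^{5}$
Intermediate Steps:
$C{\left(X \right)} = - \frac{X}{3}$ ($C{\left(X \right)} = X \left(- \frac{1}{3}\right) + 0 = - \frac{X}{3} + 0 = - \frac{X}{3}$)
$L = \frac{2318}{3}$ ($L = \left(\left(7 - 16\right) \left(-49 - 28\right) + 81\right) - \frac{4}{3} = \left(\left(7 + \left(-21 + 5\right)\right) \left(-77\right) + 81\right) - \frac{4}{3} = \left(\left(7 - 16\right) \left(-77\right) + 81\right) - \frac{4}{3} = \left(\left(-9\right) \left(-77\right) + 81\right) - \frac{4}{3} = \left(693 + 81\right) - \frac{4}{3} = 774 - \frac{4}{3} = \frac{2318}{3} \approx 772.67$)
$L^{2} = \left(\frac{2318}{3}\right)^{2} = \frac{5373124}{9}$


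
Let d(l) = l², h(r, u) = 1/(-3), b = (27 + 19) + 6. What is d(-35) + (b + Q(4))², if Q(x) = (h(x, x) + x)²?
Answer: 446146/81 ≈ 5508.0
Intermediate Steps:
b = 52 (b = 46 + 6 = 52)
h(r, u) = -⅓
Q(x) = (-⅓ + x)²
d(-35) + (b + Q(4))² = (-35)² + (52 + (-1 + 3*4)²/9)² = 1225 + (52 + (-1 + 12)²/9)² = 1225 + (52 + (⅑)*11²)² = 1225 + (52 + (⅑)*121)² = 1225 + (52 + 121/9)² = 1225 + (589/9)² = 1225 + 346921/81 = 446146/81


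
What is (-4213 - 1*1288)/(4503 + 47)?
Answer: -5501/4550 ≈ -1.2090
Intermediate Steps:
(-4213 - 1*1288)/(4503 + 47) = (-4213 - 1288)/4550 = -5501*1/4550 = -5501/4550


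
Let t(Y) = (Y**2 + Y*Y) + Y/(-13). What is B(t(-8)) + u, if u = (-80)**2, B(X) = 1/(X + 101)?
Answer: 19104013/2985 ≈ 6400.0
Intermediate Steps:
t(Y) = 2*Y**2 - Y/13 (t(Y) = (Y**2 + Y**2) + Y*(-1/13) = 2*Y**2 - Y/13)
B(X) = 1/(101 + X)
u = 6400
B(t(-8)) + u = 1/(101 + (1/13)*(-8)*(-1 + 26*(-8))) + 6400 = 1/(101 + (1/13)*(-8)*(-1 - 208)) + 6400 = 1/(101 + (1/13)*(-8)*(-209)) + 6400 = 1/(101 + 1672/13) + 6400 = 1/(2985/13) + 6400 = 13/2985 + 6400 = 19104013/2985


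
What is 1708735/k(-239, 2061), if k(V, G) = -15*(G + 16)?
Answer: -341747/6231 ≈ -54.846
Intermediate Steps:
k(V, G) = -240 - 15*G (k(V, G) = -15*(16 + G) = -240 - 15*G)
1708735/k(-239, 2061) = 1708735/(-240 - 15*2061) = 1708735/(-240 - 30915) = 1708735/(-31155) = 1708735*(-1/31155) = -341747/6231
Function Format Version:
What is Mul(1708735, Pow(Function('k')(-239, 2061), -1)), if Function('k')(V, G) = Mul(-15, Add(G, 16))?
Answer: Rational(-341747, 6231) ≈ -54.846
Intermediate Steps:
Function('k')(V, G) = Add(-240, Mul(-15, G)) (Function('k')(V, G) = Mul(-15, Add(16, G)) = Add(-240, Mul(-15, G)))
Mul(1708735, Pow(Function('k')(-239, 2061), -1)) = Mul(1708735, Pow(Add(-240, Mul(-15, 2061)), -1)) = Mul(1708735, Pow(Add(-240, -30915), -1)) = Mul(1708735, Pow(-31155, -1)) = Mul(1708735, Rational(-1, 31155)) = Rational(-341747, 6231)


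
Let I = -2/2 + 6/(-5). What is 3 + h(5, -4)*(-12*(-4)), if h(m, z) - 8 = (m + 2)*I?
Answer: -1761/5 ≈ -352.20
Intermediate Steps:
I = -11/5 (I = -2*½ + 6*(-⅕) = -1 - 6/5 = -11/5 ≈ -2.2000)
h(m, z) = 18/5 - 11*m/5 (h(m, z) = 8 + (m + 2)*(-11/5) = 8 + (2 + m)*(-11/5) = 8 + (-22/5 - 11*m/5) = 18/5 - 11*m/5)
3 + h(5, -4)*(-12*(-4)) = 3 + (18/5 - 11/5*5)*(-12*(-4)) = 3 + (18/5 - 11)*48 = 3 - 37/5*48 = 3 - 1776/5 = -1761/5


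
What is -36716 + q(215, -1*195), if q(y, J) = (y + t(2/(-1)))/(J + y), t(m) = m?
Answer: -734107/20 ≈ -36705.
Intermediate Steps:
q(y, J) = (-2 + y)/(J + y) (q(y, J) = (y + 2/(-1))/(J + y) = (y + 2*(-1))/(J + y) = (y - 2)/(J + y) = (-2 + y)/(J + y))
-36716 + q(215, -1*195) = -36716 + (-2 + 215)/(-1*195 + 215) = -36716 + 213/(-195 + 215) = -36716 + 213/20 = -734107/20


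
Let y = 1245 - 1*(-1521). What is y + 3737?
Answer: 6503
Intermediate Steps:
y = 2766 (y = 1245 + 1521 = 2766)
y + 3737 = 2766 + 3737 = 6503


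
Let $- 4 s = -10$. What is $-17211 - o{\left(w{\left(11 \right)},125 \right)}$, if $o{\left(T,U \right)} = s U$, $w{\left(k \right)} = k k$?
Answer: $- \frac{35047}{2} \approx -17524.0$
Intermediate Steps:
$s = \frac{5}{2}$ ($s = \left(- \frac{1}{4}\right) \left(-10\right) = \frac{5}{2} \approx 2.5$)
$w{\left(k \right)} = k^{2}$
$o{\left(T,U \right)} = \frac{5 U}{2}$
$-17211 - o{\left(w{\left(11 \right)},125 \right)} = -17211 - \frac{5}{2} \cdot 125 = -17211 - \frac{625}{2} = - \frac{35047}{2}$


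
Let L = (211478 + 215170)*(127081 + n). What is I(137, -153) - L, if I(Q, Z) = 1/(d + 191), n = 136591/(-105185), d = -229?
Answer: -216712173455751041/3997030 ≈ -5.4218e+10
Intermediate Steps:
n = -136591/105185 (n = 136591*(-1/105185) = -136591/105185 ≈ -1.2986)
I(Q, Z) = -1/38 (I(Q, Z) = 1/(-229 + 191) = 1/(-38) = -1/38)
L = 5702951933043312/105185 (L = (211478 + 215170)*(127081 - 136591/105185) = 426648*(13366878394/105185) = 5702951933043312/105185 ≈ 5.4218e+10)
I(137, -153) - L = -1/38 - 1*5702951933043312/105185 = -1/38 - 5702951933043312/105185 = -216712173455751041/3997030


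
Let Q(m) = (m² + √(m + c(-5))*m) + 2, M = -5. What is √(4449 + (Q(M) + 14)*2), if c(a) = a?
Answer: √(4531 - 10*I*√10) ≈ 67.313 - 0.2349*I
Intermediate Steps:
Q(m) = 2 + m² + m*√(-5 + m) (Q(m) = (m² + √(m - 5)*m) + 2 = (m² + √(-5 + m)*m) + 2 = (m² + m*√(-5 + m)) + 2 = 2 + m² + m*√(-5 + m))
√(4449 + (Q(M) + 14)*2) = √(4449 + ((2 + (-5)² - 5*√(-5 - 5)) + 14)*2) = √(4449 + ((2 + 25 - 5*I*√10) + 14)*2) = √(4449 + ((27 - 5*I*√10) + 14)*2) = √(4449 + (41 - 5*I*√10)*2) = √(4449 + (82 - 10*I*√10)) = √(4531 - 10*I*√10)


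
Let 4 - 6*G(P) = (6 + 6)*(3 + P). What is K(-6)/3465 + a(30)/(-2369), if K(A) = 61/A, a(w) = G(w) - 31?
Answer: 1858261/49251510 ≈ 0.037730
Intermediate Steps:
G(P) = -16/3 - 2*P (G(P) = ⅔ - (6 + 6)*(3 + P)/6 = ⅔ - 2*(3 + P) = ⅔ - (36 + 12*P)/6 = ⅔ + (-6 - 2*P) = -16/3 - 2*P)
a(w) = -109/3 - 2*w (a(w) = (-16/3 - 2*w) - 31 = -109/3 - 2*w)
K(-6)/3465 + a(30)/(-2369) = (61/(-6))/3465 + (-109/3 - 2*30)/(-2369) = (61*(-⅙))*(1/3465) + (-109/3 - 60)*(-1/2369) = -61/6*1/3465 - 289/3*(-1/2369) = -61/20790 + 289/7107 = 1858261/49251510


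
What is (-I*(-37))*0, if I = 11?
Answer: 0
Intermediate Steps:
(-I*(-37))*0 = (-1*11*(-37))*0 = -11*(-37)*0 = 407*0 = 0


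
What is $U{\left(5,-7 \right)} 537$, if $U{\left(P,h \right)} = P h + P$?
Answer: $-16110$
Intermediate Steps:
$U{\left(P,h \right)} = P + P h$
$U{\left(5,-7 \right)} 537 = 5 \left(1 - 7\right) 537 = 5 \left(-6\right) 537 = \left(-30\right) 537 = -16110$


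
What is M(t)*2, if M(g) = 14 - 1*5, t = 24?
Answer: 18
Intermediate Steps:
M(g) = 9 (M(g) = 14 - 5 = 9)
M(t)*2 = 9*2 = 18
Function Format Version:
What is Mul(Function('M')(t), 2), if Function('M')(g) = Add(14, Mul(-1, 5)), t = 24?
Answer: 18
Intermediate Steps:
Function('M')(g) = 9 (Function('M')(g) = Add(14, -5) = 9)
Mul(Function('M')(t), 2) = Mul(9, 2) = 18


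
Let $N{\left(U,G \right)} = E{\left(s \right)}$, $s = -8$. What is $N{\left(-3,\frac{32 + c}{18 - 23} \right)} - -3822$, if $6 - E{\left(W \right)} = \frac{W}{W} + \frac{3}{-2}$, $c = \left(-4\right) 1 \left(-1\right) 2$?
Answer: $\frac{7657}{2} \approx 3828.5$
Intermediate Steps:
$c = 8$ ($c = \left(-4\right) \left(-1\right) 2 = 4 \cdot 2 = 8$)
$E{\left(W \right)} = \frac{13}{2}$ ($E{\left(W \right)} = 6 - \left(\frac{W}{W} + \frac{3}{-2}\right) = 6 - \left(1 + 3 \left(- \frac{1}{2}\right)\right) = 6 - \left(1 - \frac{3}{2}\right) = 6 - - \frac{1}{2} = 6 + \frac{1}{2} = \frac{13}{2}$)
$N{\left(U,G \right)} = \frac{13}{2}$
$N{\left(-3,\frac{32 + c}{18 - 23} \right)} - -3822 = \frac{13}{2} - -3822 = \frac{13}{2} + 3822 = \frac{7657}{2}$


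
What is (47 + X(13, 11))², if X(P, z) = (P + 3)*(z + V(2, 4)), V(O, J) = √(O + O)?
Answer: 65025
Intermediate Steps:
V(O, J) = √2*√O (V(O, J) = √(2*O) = √2*√O)
X(P, z) = (2 + z)*(3 + P) (X(P, z) = (P + 3)*(z + √2*√2) = (3 + P)*(z + 2) = (3 + P)*(2 + z) = (2 + z)*(3 + P))
(47 + X(13, 11))² = (47 + (6 + 2*13 + 3*11 + 13*11))² = (47 + (6 + 26 + 33 + 143))² = (47 + 208)² = 255² = 65025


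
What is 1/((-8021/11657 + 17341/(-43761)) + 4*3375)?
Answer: 510121977/6886093538482 ≈ 7.4080e-5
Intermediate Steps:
1/((-8021/11657 + 17341/(-43761)) + 4*3375) = 1/((-8021*1/11657 + 17341*(-1/43761)) + 13500) = 1/((-8021/11657 - 17341/43761) + 13500) = 1/(-553151018/510121977 + 13500) = 1/(6886093538482/510121977) = 510121977/6886093538482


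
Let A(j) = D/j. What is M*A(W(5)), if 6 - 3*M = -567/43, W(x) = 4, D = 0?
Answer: 0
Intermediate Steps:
A(j) = 0 (A(j) = 0/j = 0)
M = 275/43 (M = 2 - (-189)/43 = 2 - ⅓*(-567/43) = 2 + 189/43 = 275/43 ≈ 6.3953)
M*A(W(5)) = (275/43)*0 = 0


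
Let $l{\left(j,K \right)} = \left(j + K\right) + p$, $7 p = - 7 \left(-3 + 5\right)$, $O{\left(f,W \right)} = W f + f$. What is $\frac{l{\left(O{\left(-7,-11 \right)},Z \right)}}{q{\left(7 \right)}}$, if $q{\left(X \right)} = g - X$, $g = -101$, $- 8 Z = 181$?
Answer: $- \frac{121}{288} \approx -0.42014$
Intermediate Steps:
$Z = - \frac{181}{8}$ ($Z = \left(- \frac{1}{8}\right) 181 = - \frac{181}{8} \approx -22.625$)
$O{\left(f,W \right)} = f + W f$
$p = -2$ ($p = \frac{\left(-7\right) \left(-3 + 5\right)}{7} = \frac{\left(-7\right) 2}{7} = \frac{1}{7} \left(-14\right) = -2$)
$l{\left(j,K \right)} = -2 + K + j$ ($l{\left(j,K \right)} = \left(j + K\right) - 2 = \left(K + j\right) - 2 = -2 + K + j$)
$q{\left(X \right)} = -101 - X$
$\frac{l{\left(O{\left(-7,-11 \right)},Z \right)}}{q{\left(7 \right)}} = \frac{-2 - \frac{181}{8} - 7 \left(1 - 11\right)}{-101 - 7} = \frac{-2 - \frac{181}{8} - -70}{-101 - 7} = \frac{-2 - \frac{181}{8} + 70}{-108} = \frac{363}{8} \left(- \frac{1}{108}\right) = - \frac{121}{288}$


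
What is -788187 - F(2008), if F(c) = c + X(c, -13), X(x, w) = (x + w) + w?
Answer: -792177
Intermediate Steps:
X(x, w) = x + 2*w (X(x, w) = (w + x) + w = x + 2*w)
F(c) = -26 + 2*c (F(c) = c + (c + 2*(-13)) = c + (c - 26) = c + (-26 + c) = -26 + 2*c)
-788187 - F(2008) = -788187 - (-26 + 2*2008) = -788187 - (-26 + 4016) = -788187 - 1*3990 = -788187 - 3990 = -792177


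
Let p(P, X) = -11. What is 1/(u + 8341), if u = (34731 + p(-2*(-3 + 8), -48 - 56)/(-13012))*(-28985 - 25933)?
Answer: -6506/12409211054851 ≈ -5.2429e-10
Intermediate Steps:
u = -12409265321397/6506 (u = (34731 - 11/(-13012))*(-28985 - 25933) = (34731 - 11*(-1/13012))*(-54918) = (34731 + 11/13012)*(-54918) = (451919783/13012)*(-54918) = -12409265321397/6506 ≈ -1.9074e+9)
1/(u + 8341) = 1/(-12409265321397/6506 + 8341) = 1/(-12409211054851/6506) = -6506/12409211054851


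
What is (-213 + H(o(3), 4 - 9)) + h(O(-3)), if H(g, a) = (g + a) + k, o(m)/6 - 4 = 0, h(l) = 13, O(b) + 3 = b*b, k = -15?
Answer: -196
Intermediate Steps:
O(b) = -3 + b**2 (O(b) = -3 + b*b = -3 + b**2)
o(m) = 24 (o(m) = 24 + 6*0 = 24 + 0 = 24)
H(g, a) = -15 + a + g (H(g, a) = (g + a) - 15 = (a + g) - 15 = -15 + a + g)
(-213 + H(o(3), 4 - 9)) + h(O(-3)) = (-213 + (-15 + (4 - 9) + 24)) + 13 = (-213 + (-15 - 5 + 24)) + 13 = (-213 + 4) + 13 = -209 + 13 = -196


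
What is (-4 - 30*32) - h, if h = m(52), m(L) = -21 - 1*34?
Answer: -909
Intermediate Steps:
m(L) = -55 (m(L) = -21 - 34 = -55)
h = -55
(-4 - 30*32) - h = (-4 - 30*32) - 1*(-55) = (-4 - 960) + 55 = -964 + 55 = -909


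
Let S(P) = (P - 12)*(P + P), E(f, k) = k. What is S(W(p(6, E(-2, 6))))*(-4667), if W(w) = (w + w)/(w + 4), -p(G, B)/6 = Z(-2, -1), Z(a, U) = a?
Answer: 294021/2 ≈ 1.4701e+5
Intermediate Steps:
p(G, B) = 12 (p(G, B) = -6*(-2) = 12)
W(w) = 2*w/(4 + w) (W(w) = (2*w)/(4 + w) = 2*w/(4 + w))
S(P) = 2*P*(-12 + P) (S(P) = (-12 + P)*(2*P) = 2*P*(-12 + P))
S(W(p(6, E(-2, 6))))*(-4667) = (2*(2*12/(4 + 12))*(-12 + 2*12/(4 + 12)))*(-4667) = (2*(2*12/16)*(-12 + 2*12/16))*(-4667) = (2*(2*12*(1/16))*(-12 + 2*12*(1/16)))*(-4667) = (2*(3/2)*(-12 + 3/2))*(-4667) = (2*(3/2)*(-21/2))*(-4667) = -63/2*(-4667) = 294021/2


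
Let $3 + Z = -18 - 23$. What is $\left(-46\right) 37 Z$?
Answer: $74888$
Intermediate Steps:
$Z = -44$ ($Z = -3 - 41 = -44$)
$\left(-46\right) 37 Z = \left(-46\right) 37 \left(-44\right) = \left(-1702\right) \left(-44\right) = 74888$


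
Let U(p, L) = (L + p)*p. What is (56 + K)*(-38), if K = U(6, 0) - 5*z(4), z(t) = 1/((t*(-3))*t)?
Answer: -83999/24 ≈ -3500.0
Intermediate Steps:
z(t) = -1/(3*t**2) (z(t) = 1/((-3*t)*t) = 1/(-3*t**2) = -1/(3*t**2))
U(p, L) = p*(L + p)
K = 1733/48 (K = 6*(0 + 6) - (-5)/(3*4**2) = 6*6 - (-5)/(3*16) = 36 - 5*(-1/48) = 36 + 5/48 = 1733/48 ≈ 36.104)
(56 + K)*(-38) = (56 + 1733/48)*(-38) = (4421/48)*(-38) = -83999/24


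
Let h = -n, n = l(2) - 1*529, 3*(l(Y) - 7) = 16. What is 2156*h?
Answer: 3341800/3 ≈ 1.1139e+6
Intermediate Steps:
l(Y) = 37/3 (l(Y) = 7 + (1/3)*16 = 7 + 16/3 = 37/3)
n = -1550/3 (n = 37/3 - 1*529 = 37/3 - 529 = -1550/3 ≈ -516.67)
h = 1550/3 (h = -1*(-1550/3) = 1550/3 ≈ 516.67)
2156*h = 2156*(1550/3) = 3341800/3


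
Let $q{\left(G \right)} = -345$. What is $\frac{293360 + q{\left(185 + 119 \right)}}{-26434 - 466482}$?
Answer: $- \frac{293015}{492916} \approx -0.59445$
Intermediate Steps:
$\frac{293360 + q{\left(185 + 119 \right)}}{-26434 - 466482} = \frac{293360 - 345}{-26434 - 466482} = \frac{293015}{-492916} = 293015 \left(- \frac{1}{492916}\right) = - \frac{293015}{492916}$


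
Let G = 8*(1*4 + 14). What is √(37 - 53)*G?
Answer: 576*I ≈ 576.0*I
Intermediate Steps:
G = 144 (G = 8*(4 + 14) = 8*18 = 144)
√(37 - 53)*G = √(37 - 53)*144 = √(-16)*144 = (4*I)*144 = 576*I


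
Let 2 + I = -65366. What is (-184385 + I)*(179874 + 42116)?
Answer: -55442668470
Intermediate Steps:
I = -65368 (I = -2 - 65366 = -65368)
(-184385 + I)*(179874 + 42116) = (-184385 - 65368)*(179874 + 42116) = -249753*221990 = -55442668470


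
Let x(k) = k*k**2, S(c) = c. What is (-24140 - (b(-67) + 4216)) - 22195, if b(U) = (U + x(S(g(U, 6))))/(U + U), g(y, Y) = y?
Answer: -52796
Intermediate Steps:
x(k) = k**3
b(U) = (U + U**3)/(2*U) (b(U) = (U + U**3)/(U + U) = (U + U**3)/((2*U)) = (U + U**3)*(1/(2*U)) = (U + U**3)/(2*U))
(-24140 - (b(-67) + 4216)) - 22195 = (-24140 - ((1/2 + (1/2)*(-67)**2) + 4216)) - 22195 = (-24140 - ((1/2 + (1/2)*4489) + 4216)) - 22195 = (-24140 - ((1/2 + 4489/2) + 4216)) - 22195 = (-24140 - (2245 + 4216)) - 22195 = (-24140 - 1*6461) - 22195 = (-24140 - 6461) - 22195 = -30601 - 22195 = -52796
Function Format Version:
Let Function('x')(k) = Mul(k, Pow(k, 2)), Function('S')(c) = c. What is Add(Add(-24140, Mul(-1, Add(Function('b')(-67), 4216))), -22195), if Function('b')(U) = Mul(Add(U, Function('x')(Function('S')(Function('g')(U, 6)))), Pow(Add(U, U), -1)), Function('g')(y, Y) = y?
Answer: -52796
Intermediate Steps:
Function('x')(k) = Pow(k, 3)
Function('b')(U) = Mul(Rational(1, 2), Pow(U, -1), Add(U, Pow(U, 3))) (Function('b')(U) = Mul(Add(U, Pow(U, 3)), Pow(Add(U, U), -1)) = Mul(Add(U, Pow(U, 3)), Pow(Mul(2, U), -1)) = Mul(Add(U, Pow(U, 3)), Mul(Rational(1, 2), Pow(U, -1))) = Mul(Rational(1, 2), Pow(U, -1), Add(U, Pow(U, 3))))
Add(Add(-24140, Mul(-1, Add(Function('b')(-67), 4216))), -22195) = Add(Add(-24140, Mul(-1, Add(Add(Rational(1, 2), Mul(Rational(1, 2), Pow(-67, 2))), 4216))), -22195) = Add(Add(-24140, Mul(-1, Add(Add(Rational(1, 2), Mul(Rational(1, 2), 4489)), 4216))), -22195) = Add(Add(-24140, Mul(-1, Add(Add(Rational(1, 2), Rational(4489, 2)), 4216))), -22195) = Add(Add(-24140, Mul(-1, Add(2245, 4216))), -22195) = Add(Add(-24140, Mul(-1, 6461)), -22195) = Add(Add(-24140, -6461), -22195) = Add(-30601, -22195) = -52796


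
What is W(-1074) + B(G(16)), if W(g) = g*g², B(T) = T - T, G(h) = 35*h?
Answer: -1238833224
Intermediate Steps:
B(T) = 0
W(g) = g³
W(-1074) + B(G(16)) = (-1074)³ + 0 = -1238833224 + 0 = -1238833224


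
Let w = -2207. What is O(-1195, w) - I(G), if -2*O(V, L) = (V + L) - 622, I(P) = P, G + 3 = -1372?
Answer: 3387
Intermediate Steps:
G = -1375 (G = -3 - 1372 = -1375)
O(V, L) = 311 - L/2 - V/2 (O(V, L) = -((V + L) - 622)/2 = -((L + V) - 622)/2 = -(-622 + L + V)/2 = 311 - L/2 - V/2)
O(-1195, w) - I(G) = (311 - 1/2*(-2207) - 1/2*(-1195)) - 1*(-1375) = (311 + 2207/2 + 1195/2) + 1375 = 2012 + 1375 = 3387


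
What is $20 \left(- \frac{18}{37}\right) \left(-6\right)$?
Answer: $\frac{2160}{37} \approx 58.378$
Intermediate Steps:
$20 \left(- \frac{18}{37}\right) \left(-6\right) = \left(- \frac{360}{37}\right) \left(-6\right) = \frac{2160}{37}$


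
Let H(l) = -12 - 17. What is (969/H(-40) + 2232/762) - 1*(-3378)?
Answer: 12328899/3683 ≈ 3347.5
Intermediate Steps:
H(l) = -29
(969/H(-40) + 2232/762) - 1*(-3378) = (969/(-29) + 2232/762) - 1*(-3378) = (969*(-1/29) + 2232*(1/762)) + 3378 = (-969/29 + 372/127) + 3378 = -112275/3683 + 3378 = 12328899/3683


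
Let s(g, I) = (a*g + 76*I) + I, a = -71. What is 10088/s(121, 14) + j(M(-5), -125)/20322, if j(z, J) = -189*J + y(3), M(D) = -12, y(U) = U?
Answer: -4581862/25446531 ≈ -0.18006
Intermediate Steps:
s(g, I) = -71*g + 77*I (s(g, I) = (-71*g + 76*I) + I = -71*g + 77*I)
j(z, J) = 3 - 189*J (j(z, J) = -189*J + 3 = 3 - 189*J)
10088/s(121, 14) + j(M(-5), -125)/20322 = 10088/(-71*121 + 77*14) + (3 - 189*(-125))/20322 = 10088/(-8591 + 1078) + (3 + 23625)*(1/20322) = 10088/(-7513) + 23628*(1/20322) = 10088*(-1/7513) + 3938/3387 = -10088/7513 + 3938/3387 = -4581862/25446531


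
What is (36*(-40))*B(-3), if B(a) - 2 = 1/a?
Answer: -2400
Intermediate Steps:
B(a) = 2 + 1/a
(36*(-40))*B(-3) = (36*(-40))*(2 + 1/(-3)) = -1440*(2 - ⅓) = -1440*5/3 = -2400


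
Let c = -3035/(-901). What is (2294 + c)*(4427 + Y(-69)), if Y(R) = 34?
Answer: 9233953269/901 ≈ 1.0249e+7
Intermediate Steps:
c = 3035/901 (c = -3035*(-1/901) = 3035/901 ≈ 3.3685)
(2294 + c)*(4427 + Y(-69)) = (2294 + 3035/901)*(4427 + 34) = (2069929/901)*4461 = 9233953269/901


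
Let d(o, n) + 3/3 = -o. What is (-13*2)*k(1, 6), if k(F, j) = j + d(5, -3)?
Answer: 0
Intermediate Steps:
d(o, n) = -1 - o
k(F, j) = -6 + j (k(F, j) = j + (-1 - 1*5) = j + (-1 - 5) = j - 6 = -6 + j)
(-13*2)*k(1, 6) = (-13*2)*(-6 + 6) = -26*0 = 0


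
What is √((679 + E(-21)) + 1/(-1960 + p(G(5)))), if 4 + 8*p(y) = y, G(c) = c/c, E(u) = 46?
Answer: √178318329061/15683 ≈ 26.926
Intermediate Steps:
G(c) = 1
p(y) = -½ + y/8
√((679 + E(-21)) + 1/(-1960 + p(G(5)))) = √((679 + 46) + 1/(-1960 + (-½ + (⅛)*1))) = √(725 + 1/(-1960 + (-½ + ⅛))) = √(725 + 1/(-1960 - 3/8)) = √(725 + 1/(-15683/8)) = √(725 - 8/15683) = √(11370167/15683) = √178318329061/15683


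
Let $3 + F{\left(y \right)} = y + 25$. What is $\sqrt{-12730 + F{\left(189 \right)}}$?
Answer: $3 i \sqrt{1391} \approx 111.89 i$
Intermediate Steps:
$F{\left(y \right)} = 22 + y$ ($F{\left(y \right)} = -3 + \left(y + 25\right) = -3 + \left(25 + y\right) = 22 + y$)
$\sqrt{-12730 + F{\left(189 \right)}} = \sqrt{-12730 + \left(22 + 189\right)} = \sqrt{-12730 + 211} = \sqrt{-12519} = 3 i \sqrt{1391}$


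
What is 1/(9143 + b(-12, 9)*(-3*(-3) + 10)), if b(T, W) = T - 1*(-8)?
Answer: 1/9067 ≈ 0.00011029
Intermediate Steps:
b(T, W) = 8 + T (b(T, W) = T + 8 = 8 + T)
1/(9143 + b(-12, 9)*(-3*(-3) + 10)) = 1/(9143 + (8 - 12)*(-3*(-3) + 10)) = 1/(9143 - 4*(9 + 10)) = 1/(9143 - 4*19) = 1/(9143 - 76) = 1/9067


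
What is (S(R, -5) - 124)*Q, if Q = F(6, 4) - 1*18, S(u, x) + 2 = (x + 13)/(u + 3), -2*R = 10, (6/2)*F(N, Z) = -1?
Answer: 7150/3 ≈ 2383.3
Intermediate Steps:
F(N, Z) = -⅓ (F(N, Z) = (⅓)*(-1) = -⅓)
R = -5 (R = -½*10 = -5)
S(u, x) = -2 + (13 + x)/(3 + u) (S(u, x) = -2 + (x + 13)/(u + 3) = -2 + (13 + x)/(3 + u))
Q = -55/3 (Q = -⅓ - 1*18 = -⅓ - 18 = -55/3 ≈ -18.333)
(S(R, -5) - 124)*Q = ((7 - 5 - 2*(-5))/(3 - 5) - 124)*(-55/3) = ((7 - 5 + 10)/(-2) - 124)*(-55/3) = (-½*12 - 124)*(-55/3) = (-6 - 124)*(-55/3) = -130*(-55/3) = 7150/3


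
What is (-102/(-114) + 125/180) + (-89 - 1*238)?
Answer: -222581/684 ≈ -325.41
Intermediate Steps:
(-102/(-114) + 125/180) + (-89 - 1*238) = (-102*(-1/114) + 125*(1/180)) + (-89 - 238) = (17/19 + 25/36) - 327 = 1087/684 - 327 = -222581/684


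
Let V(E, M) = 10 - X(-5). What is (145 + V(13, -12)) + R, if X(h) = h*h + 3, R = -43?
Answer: 84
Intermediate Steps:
X(h) = 3 + h² (X(h) = h² + 3 = 3 + h²)
V(E, M) = -18 (V(E, M) = 10 - (3 + (-5)²) = 10 - (3 + 25) = 10 - 1*28 = 10 - 28 = -18)
(145 + V(13, -12)) + R = (145 - 18) - 43 = 127 - 43 = 84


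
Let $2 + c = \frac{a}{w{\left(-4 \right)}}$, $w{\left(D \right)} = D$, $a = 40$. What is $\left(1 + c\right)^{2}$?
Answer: $121$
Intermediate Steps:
$c = -12$ ($c = -2 + \frac{40}{-4} = -2 + 40 \left(- \frac{1}{4}\right) = -2 - 10 = -12$)
$\left(1 + c\right)^{2} = \left(1 - 12\right)^{2} = \left(-11\right)^{2} = 121$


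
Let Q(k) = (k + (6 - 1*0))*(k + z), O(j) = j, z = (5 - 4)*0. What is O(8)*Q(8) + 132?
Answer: 1028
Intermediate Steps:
z = 0 (z = 1*0 = 0)
Q(k) = k*(6 + k) (Q(k) = (k + (6 - 1*0))*(k + 0) = (k + (6 + 0))*k = (k + 6)*k = (6 + k)*k = k*(6 + k))
O(8)*Q(8) + 132 = 8*(8*(6 + 8)) + 132 = 8*(8*14) + 132 = 8*112 + 132 = 896 + 132 = 1028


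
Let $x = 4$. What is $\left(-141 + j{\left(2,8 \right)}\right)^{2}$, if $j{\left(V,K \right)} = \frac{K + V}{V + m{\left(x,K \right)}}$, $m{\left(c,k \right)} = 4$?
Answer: $\frac{174724}{9} \approx 19414.0$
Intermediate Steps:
$j{\left(V,K \right)} = \frac{K + V}{4 + V}$ ($j{\left(V,K \right)} = \frac{K + V}{V + 4} = \frac{K + V}{4 + V}$)
$\left(-141 + j{\left(2,8 \right)}\right)^{2} = \left(-141 + \frac{8 + 2}{4 + 2}\right)^{2} = \left(-141 + \frac{1}{6} \cdot 10\right)^{2} = \left(-141 + \frac{5}{3}\right)^{2} = \left(- \frac{418}{3}\right)^{2} = \frac{174724}{9}$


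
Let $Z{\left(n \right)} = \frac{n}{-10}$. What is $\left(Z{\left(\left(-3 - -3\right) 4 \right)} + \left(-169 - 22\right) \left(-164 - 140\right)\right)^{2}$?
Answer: $3371428096$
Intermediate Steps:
$Z{\left(n \right)} = - \frac{n}{10}$ ($Z{\left(n \right)} = n \left(- \frac{1}{10}\right) = - \frac{n}{10}$)
$\left(Z{\left(\left(-3 - -3\right) 4 \right)} + \left(-169 - 22\right) \left(-164 - 140\right)\right)^{2} = \left(- \frac{\left(-3 - -3\right) 4}{10} + \left(-169 - 22\right) \left(-164 - 140\right)\right)^{2} = \left(- \frac{\left(-3 + 3\right) 4}{10} - -58064\right)^{2} = \left(- \frac{0 \cdot 4}{10} + 58064\right)^{2} = \left(\left(- \frac{1}{10}\right) 0 + 58064\right)^{2} = \left(0 + 58064\right)^{2} = 58064^{2} = 3371428096$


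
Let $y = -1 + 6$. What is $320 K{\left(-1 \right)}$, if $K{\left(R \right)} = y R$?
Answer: $-1600$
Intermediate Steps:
$y = 5$
$K{\left(R \right)} = 5 R$
$320 K{\left(-1 \right)} = 320 \cdot 5 \left(-1\right) = 320 \left(-5\right) = -1600$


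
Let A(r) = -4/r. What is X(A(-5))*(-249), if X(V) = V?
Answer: -996/5 ≈ -199.20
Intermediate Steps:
X(A(-5))*(-249) = -4/(-5)*(-249) = -4*(-⅕)*(-249) = (⅘)*(-249) = -996/5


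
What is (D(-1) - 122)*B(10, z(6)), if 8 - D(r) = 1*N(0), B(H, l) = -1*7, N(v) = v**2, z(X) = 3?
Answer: 798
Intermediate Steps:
B(H, l) = -7
D(r) = 8 (D(r) = 8 - 0**2 = 8 - 0 = 8 - 1*0 = 8 + 0 = 8)
(D(-1) - 122)*B(10, z(6)) = (8 - 122)*(-7) = -114*(-7) = 798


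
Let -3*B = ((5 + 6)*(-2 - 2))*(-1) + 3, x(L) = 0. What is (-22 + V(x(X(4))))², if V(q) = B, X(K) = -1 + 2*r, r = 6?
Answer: 12769/9 ≈ 1418.8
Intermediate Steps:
X(K) = 11 (X(K) = -1 + 2*6 = -1 + 12 = 11)
B = -47/3 (B = -(((5 + 6)*(-2 - 2))*(-1) + 3)/3 = -((11*(-4))*(-1) + 3)/3 = -(-44*(-1) + 3)/3 = -(44 + 3)/3 = -⅓*47 = -47/3 ≈ -15.667)
V(q) = -47/3
(-22 + V(x(X(4))))² = (-22 - 47/3)² = (-113/3)² = 12769/9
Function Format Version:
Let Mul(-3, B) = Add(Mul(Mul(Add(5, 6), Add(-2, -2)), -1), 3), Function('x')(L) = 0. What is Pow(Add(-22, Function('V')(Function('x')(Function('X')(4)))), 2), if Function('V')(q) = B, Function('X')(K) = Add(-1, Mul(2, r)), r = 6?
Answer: Rational(12769, 9) ≈ 1418.8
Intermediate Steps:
Function('X')(K) = 11 (Function('X')(K) = Add(-1, Mul(2, 6)) = Add(-1, 12) = 11)
B = Rational(-47, 3) (B = Mul(Rational(-1, 3), Add(Mul(Mul(Add(5, 6), Add(-2, -2)), -1), 3)) = Mul(Rational(-1, 3), Add(Mul(Mul(11, -4), -1), 3)) = Mul(Rational(-1, 3), Add(Mul(-44, -1), 3)) = Mul(Rational(-1, 3), Add(44, 3)) = Mul(Rational(-1, 3), 47) = Rational(-47, 3) ≈ -15.667)
Function('V')(q) = Rational(-47, 3)
Pow(Add(-22, Function('V')(Function('x')(Function('X')(4)))), 2) = Pow(Add(-22, Rational(-47, 3)), 2) = Pow(Rational(-113, 3), 2) = Rational(12769, 9)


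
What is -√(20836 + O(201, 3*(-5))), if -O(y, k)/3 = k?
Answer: -√20881 ≈ -144.50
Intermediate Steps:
O(y, k) = -3*k
-√(20836 + O(201, 3*(-5))) = -√(20836 - 9*(-5)) = -√(20836 - 3*(-15)) = -√(20836 + 45) = -√20881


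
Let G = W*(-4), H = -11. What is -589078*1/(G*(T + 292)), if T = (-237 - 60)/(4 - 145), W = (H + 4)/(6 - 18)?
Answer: 11865714/13823 ≈ 858.40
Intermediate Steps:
W = 7/12 (W = (-11 + 4)/(6 - 18) = -7/(-12) = -7*(-1/12) = 7/12 ≈ 0.58333)
T = 99/47 (T = -297/(-141) = -297*(-1/141) = 99/47 ≈ 2.1064)
G = -7/3 (G = (7/12)*(-4) = -7/3 ≈ -2.3333)
-589078*1/(G*(T + 292)) = -589078*(-3/(7*(99/47 + 292))) = -589078/((-7/3*13823/47)) = -589078/(-96761/141) = -589078*(-141/96761) = 11865714/13823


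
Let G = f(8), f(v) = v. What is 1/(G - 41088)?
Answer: -1/41080 ≈ -2.4343e-5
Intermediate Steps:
G = 8
1/(G - 41088) = 1/(8 - 41088) = 1/(-41080) = -1/41080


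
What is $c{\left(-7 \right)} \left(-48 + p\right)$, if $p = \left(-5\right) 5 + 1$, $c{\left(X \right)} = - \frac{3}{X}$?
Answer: $- \frac{216}{7} \approx -30.857$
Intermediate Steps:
$p = -24$ ($p = -25 + 1 = -24$)
$c{\left(-7 \right)} \left(-48 + p\right) = - \frac{3}{-7} \left(-48 - 24\right) = \left(-3\right) \left(- \frac{1}{7}\right) \left(-72\right) = \frac{3}{7} \left(-72\right) = - \frac{216}{7}$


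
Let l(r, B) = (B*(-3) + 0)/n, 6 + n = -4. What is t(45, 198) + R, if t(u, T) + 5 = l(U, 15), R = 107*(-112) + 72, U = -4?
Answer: -23825/2 ≈ -11913.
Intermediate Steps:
n = -10 (n = -6 - 4 = -10)
R = -11912 (R = -11984 + 72 = -11912)
l(r, B) = 3*B/10 (l(r, B) = (B*(-3) + 0)/(-10) = (-3*B + 0)*(-1/10) = -3*B*(-1/10) = 3*B/10)
t(u, T) = -1/2 (t(u, T) = -5 + (3/10)*15 = -5 + 9/2 = -1/2)
t(45, 198) + R = -1/2 - 11912 = -23825/2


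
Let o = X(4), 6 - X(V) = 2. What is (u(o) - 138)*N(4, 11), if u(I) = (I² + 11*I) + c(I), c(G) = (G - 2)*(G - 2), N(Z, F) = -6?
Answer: 444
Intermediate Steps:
X(V) = 4 (X(V) = 6 - 1*2 = 6 - 2 = 4)
c(G) = (-2 + G)² (c(G) = (-2 + G)*(-2 + G) = (-2 + G)²)
o = 4
u(I) = I² + (-2 + I)² + 11*I (u(I) = (I² + 11*I) + (-2 + I)² = I² + (-2 + I)² + 11*I)
(u(o) - 138)*N(4, 11) = ((4 + 2*4² + 7*4) - 138)*(-6) = ((4 + 2*16 + 28) - 138)*(-6) = ((4 + 32 + 28) - 138)*(-6) = (64 - 138)*(-6) = -74*(-6) = 444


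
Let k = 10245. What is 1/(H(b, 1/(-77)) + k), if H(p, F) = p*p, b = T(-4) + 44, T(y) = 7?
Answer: 1/12846 ≈ 7.7845e-5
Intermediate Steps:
b = 51 (b = 7 + 44 = 51)
H(p, F) = p**2
1/(H(b, 1/(-77)) + k) = 1/(51**2 + 10245) = 1/(2601 + 10245) = 1/12846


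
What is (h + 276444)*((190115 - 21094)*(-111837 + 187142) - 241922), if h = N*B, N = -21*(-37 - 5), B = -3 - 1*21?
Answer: 3249123439282308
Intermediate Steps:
B = -24 (B = -3 - 21 = -24)
N = 882 (N = -21*(-42) = 882)
h = -21168 (h = 882*(-24) = -21168)
(h + 276444)*((190115 - 21094)*(-111837 + 187142) - 241922) = (-21168 + 276444)*((190115 - 21094)*(-111837 + 187142) - 241922) = 255276*(169021*75305 - 241922) = 255276*(12728126405 - 241922) = 255276*12727884483 = 3249123439282308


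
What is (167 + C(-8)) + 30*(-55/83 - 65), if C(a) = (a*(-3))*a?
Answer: -165575/83 ≈ -1994.9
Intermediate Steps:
C(a) = -3*a**2 (C(a) = (-3*a)*a = -3*a**2)
(167 + C(-8)) + 30*(-55/83 - 65) = (167 - 3*(-8)**2) + 30*(-55/83 - 65) = (167 - 3*64) + 30*(-55*1/83 - 65) = (167 - 192) + 30*(-55/83 - 65) = -25 + 30*(-5450/83) = -25 - 163500/83 = -165575/83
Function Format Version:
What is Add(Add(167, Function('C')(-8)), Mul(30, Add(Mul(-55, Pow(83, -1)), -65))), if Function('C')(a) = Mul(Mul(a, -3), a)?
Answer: Rational(-165575, 83) ≈ -1994.9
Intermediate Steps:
Function('C')(a) = Mul(-3, Pow(a, 2)) (Function('C')(a) = Mul(Mul(-3, a), a) = Mul(-3, Pow(a, 2)))
Add(Add(167, Function('C')(-8)), Mul(30, Add(Mul(-55, Pow(83, -1)), -65))) = Add(Add(167, Mul(-3, Pow(-8, 2))), Mul(30, Add(Mul(-55, Pow(83, -1)), -65))) = Add(Add(167, Mul(-3, 64)), Mul(30, Add(Mul(-55, Rational(1, 83)), -65))) = Add(Add(167, -192), Mul(30, Add(Rational(-55, 83), -65))) = Add(-25, Mul(30, Rational(-5450, 83))) = Add(-25, Rational(-163500, 83)) = Rational(-165575, 83)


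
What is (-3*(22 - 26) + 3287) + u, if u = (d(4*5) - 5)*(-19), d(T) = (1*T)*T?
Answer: -4206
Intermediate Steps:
d(T) = T**2 (d(T) = T*T = T**2)
u = -7505 (u = ((4*5)**2 - 5)*(-19) = (20**2 - 5)*(-19) = (400 - 5)*(-19) = 395*(-19) = -7505)
(-3*(22 - 26) + 3287) + u = (-3*(22 - 26) + 3287) - 7505 = (-3*(-4) + 3287) - 7505 = (12 + 3287) - 7505 = 3299 - 7505 = -4206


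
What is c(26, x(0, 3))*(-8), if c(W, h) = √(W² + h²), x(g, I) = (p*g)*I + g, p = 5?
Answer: -208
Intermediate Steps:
x(g, I) = g + 5*I*g (x(g, I) = (5*g)*I + g = 5*I*g + g = g + 5*I*g)
c(26, x(0, 3))*(-8) = √(26² + (0*(1 + 5*3))²)*(-8) = √(676 + (0*(1 + 15))²)*(-8) = √(676 + (0*16)²)*(-8) = √(676 + 0²)*(-8) = √(676 + 0)*(-8) = √676*(-8) = 26*(-8) = -208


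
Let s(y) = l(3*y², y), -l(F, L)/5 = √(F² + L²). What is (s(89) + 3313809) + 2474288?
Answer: 5788097 - 445*√71290 ≈ 5.6693e+6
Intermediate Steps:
l(F, L) = -5*√(F² + L²)
s(y) = -5*√(y² + 9*y⁴) (s(y) = -5*√((3*y²)² + y²) = -5*√(9*y⁴ + y²) = -5*√(y² + 9*y⁴))
(s(89) + 3313809) + 2474288 = (-5*√(89² + 9*89⁴) + 3313809) + 2474288 = (-5*√(7921 + 9*62742241) + 3313809) + 2474288 = (-5*√(7921 + 564680169) + 3313809) + 2474288 = (-445*√71290 + 3313809) + 2474288 = (3313809 - 445*√71290) + 2474288 = 5788097 - 445*√71290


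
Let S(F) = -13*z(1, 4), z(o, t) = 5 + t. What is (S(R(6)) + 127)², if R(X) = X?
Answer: 100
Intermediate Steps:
S(F) = -117 (S(F) = -13*(5 + 4) = -13*9 = -117)
(S(R(6)) + 127)² = (-117 + 127)² = 10² = 100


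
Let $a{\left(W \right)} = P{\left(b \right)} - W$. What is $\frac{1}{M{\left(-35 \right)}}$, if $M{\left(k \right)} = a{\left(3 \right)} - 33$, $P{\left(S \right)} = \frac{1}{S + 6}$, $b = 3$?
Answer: $- \frac{9}{323} \approx -0.027864$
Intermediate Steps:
$P{\left(S \right)} = \frac{1}{6 + S}$
$a{\left(W \right)} = \frac{1}{9} - W$ ($a{\left(W \right)} = \frac{1}{6 + 3} - W = \frac{1}{9} - W$)
$M{\left(k \right)} = - \frac{323}{9}$ ($M{\left(k \right)} = \left(\frac{1}{9} - 3\right) - 33 = - \frac{26}{9} - 33 = - \frac{323}{9}$)
$\frac{1}{M{\left(-35 \right)}} = \frac{1}{- \frac{323}{9}} = - \frac{9}{323}$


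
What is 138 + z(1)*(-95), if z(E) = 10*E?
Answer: -812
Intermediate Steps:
138 + z(1)*(-95) = 138 + (10*1)*(-95) = 138 + 10*(-95) = 138 - 950 = -812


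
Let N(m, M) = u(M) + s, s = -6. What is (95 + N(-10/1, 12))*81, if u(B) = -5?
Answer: 6804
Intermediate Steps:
N(m, M) = -11 (N(m, M) = -5 - 6 = -11)
(95 + N(-10/1, 12))*81 = (95 - 11)*81 = 84*81 = 6804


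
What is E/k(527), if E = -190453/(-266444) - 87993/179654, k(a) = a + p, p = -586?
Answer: -5385218185/1412098046092 ≈ -0.0038136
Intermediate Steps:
k(a) = -586 + a (k(a) = a - 586 = -586 + a)
E = 5385218185/23933865188 (E = -190453*(-1/266444) - 87993*1/179654 = 190453/266444 - 87993/179654 = 5385218185/23933865188 ≈ 0.22500)
E/k(527) = 5385218185/(23933865188*(-586 + 527)) = (5385218185/23933865188)/(-59) = (5385218185/23933865188)*(-1/59) = -5385218185/1412098046092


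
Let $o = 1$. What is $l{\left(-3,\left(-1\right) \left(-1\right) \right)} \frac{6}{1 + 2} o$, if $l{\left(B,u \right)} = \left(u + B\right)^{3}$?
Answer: $-16$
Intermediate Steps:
$l{\left(B,u \right)} = \left(B + u\right)^{3}$
$l{\left(-3,\left(-1\right) \left(-1\right) \right)} \frac{6}{1 + 2} o = \left(-3 - -1\right)^{3} \frac{6}{1 + 2} \cdot 1 = \left(-3 + 1\right)^{3} \cdot \frac{6}{3} \cdot 1 = \left(-2\right)^{3} \cdot 6 \cdot \frac{1}{3} \cdot 1 = \left(-8\right) 2 \cdot 1 = \left(-16\right) 1 = -16$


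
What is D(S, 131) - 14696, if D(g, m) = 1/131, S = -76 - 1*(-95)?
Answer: -1925175/131 ≈ -14696.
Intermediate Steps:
S = 19 (S = -76 + 95 = 19)
D(g, m) = 1/131
D(S, 131) - 14696 = 1/131 - 14696 = -1925175/131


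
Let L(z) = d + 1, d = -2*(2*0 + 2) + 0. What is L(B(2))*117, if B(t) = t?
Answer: -351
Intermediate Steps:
d = -4 (d = -2*(0 + 2) + 0 = -2*2 + 0 = -4 + 0 = -4)
L(z) = -3 (L(z) = -4 + 1 = -3)
L(B(2))*117 = -3*117 = -351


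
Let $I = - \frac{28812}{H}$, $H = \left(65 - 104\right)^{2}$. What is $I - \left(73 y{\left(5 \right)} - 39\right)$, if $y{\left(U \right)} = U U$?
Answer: $- \frac{915106}{507} \approx -1804.9$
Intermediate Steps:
$y{\left(U \right)} = U^{2}$
$H = 1521$ ($H = \left(-39\right)^{2} = 1521$)
$I = - \frac{9604}{507}$ ($I = - \frac{28812}{1521} = \left(-28812\right) \frac{1}{1521} = - \frac{9604}{507} \approx -18.943$)
$I - \left(73 y{\left(5 \right)} - 39\right) = - \frac{9604}{507} - \left(73 \cdot 5^{2} - 39\right) = - \frac{9604}{507} - \left(73 \cdot 25 - 39\right) = - \frac{9604}{507} - \left(1825 - 39\right) = - \frac{9604}{507} - 1786 = - \frac{915106}{507}$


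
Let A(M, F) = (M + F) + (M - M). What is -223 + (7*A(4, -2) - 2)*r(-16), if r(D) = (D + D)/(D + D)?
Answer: -211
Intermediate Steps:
r(D) = 1 (r(D) = (2*D)/((2*D)) = (2*D)*(1/(2*D)) = 1)
A(M, F) = F + M (A(M, F) = (F + M) + 0 = F + M)
-223 + (7*A(4, -2) - 2)*r(-16) = -223 + (7*(-2 + 4) - 2)*1 = -223 + (7*2 - 2)*1 = -223 + (14 - 2)*1 = -223 + 12*1 = -223 + 12 = -211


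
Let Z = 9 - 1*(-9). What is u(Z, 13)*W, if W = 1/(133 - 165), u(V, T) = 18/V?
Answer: -1/32 ≈ -0.031250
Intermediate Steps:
Z = 18 (Z = 9 + 9 = 18)
W = -1/32 (W = 1/(-32) = -1/32 ≈ -0.031250)
u(Z, 13)*W = (18/18)*(-1/32) = (18*(1/18))*(-1/32) = 1*(-1/32) = -1/32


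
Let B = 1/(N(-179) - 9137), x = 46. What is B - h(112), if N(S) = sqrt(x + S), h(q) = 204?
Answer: -17030929145/83484902 - I*sqrt(133)/83484902 ≈ -204.0 - 1.3814e-7*I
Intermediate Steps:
N(S) = sqrt(46 + S)
B = 1/(-9137 + I*sqrt(133)) (B = 1/(sqrt(46 - 179) - 9137) = 1/(sqrt(-133) - 9137) = 1/(I*sqrt(133) - 9137) = 1/(-9137 + I*sqrt(133)) ≈ -0.00010944 - 1.381e-7*I)
B - h(112) = (-9137/83484902 - I*sqrt(133)/83484902) - 1*204 = (-9137/83484902 - I*sqrt(133)/83484902) - 204 = -17030929145/83484902 - I*sqrt(133)/83484902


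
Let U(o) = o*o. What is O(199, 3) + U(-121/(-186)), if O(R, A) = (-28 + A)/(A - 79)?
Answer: 123601/164331 ≈ 0.75215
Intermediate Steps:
O(R, A) = (-28 + A)/(-79 + A)
U(o) = o**2
O(199, 3) + U(-121/(-186)) = (-28 + 3)/(-79 + 3) + (-121/(-186))**2 = -25/(-76) + (-121*(-1/186))**2 = -1/76*(-25) + (121/186)**2 = 25/76 + 14641/34596 = 123601/164331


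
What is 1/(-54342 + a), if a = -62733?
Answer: -1/117075 ≈ -8.5415e-6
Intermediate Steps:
1/(-54342 + a) = 1/(-54342 - 62733) = 1/(-117075) = -1/117075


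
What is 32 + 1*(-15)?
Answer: 17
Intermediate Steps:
32 + 1*(-15) = 32 - 15 = 17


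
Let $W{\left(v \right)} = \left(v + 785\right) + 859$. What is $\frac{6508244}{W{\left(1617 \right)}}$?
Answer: $\frac{6508244}{3261} \approx 1995.8$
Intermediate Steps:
$W{\left(v \right)} = 1644 + v$ ($W{\left(v \right)} = \left(785 + v\right) + 859 = 1644 + v$)
$\frac{6508244}{W{\left(1617 \right)}} = \frac{6508244}{1644 + 1617} = \frac{6508244}{3261}$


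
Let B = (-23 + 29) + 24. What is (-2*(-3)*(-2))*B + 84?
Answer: -276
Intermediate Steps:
B = 30 (B = 6 + 24 = 30)
(-2*(-3)*(-2))*B + 84 = (-2*(-3)*(-2))*30 + 84 = (6*(-2))*30 + 84 = -12*30 + 84 = -360 + 84 = -276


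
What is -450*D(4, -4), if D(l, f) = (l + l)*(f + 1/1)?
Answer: 10800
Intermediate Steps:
D(l, f) = 2*l*(1 + f) (D(l, f) = (2*l)*(f + 1) = (2*l)*(1 + f) = 2*l*(1 + f))
-450*D(4, -4) = -900*4*(1 - 4) = -900*4*(-3) = -450*(-24) = 10800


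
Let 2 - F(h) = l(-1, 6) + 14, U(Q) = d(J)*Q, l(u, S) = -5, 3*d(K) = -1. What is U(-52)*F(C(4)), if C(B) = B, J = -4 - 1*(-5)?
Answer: -364/3 ≈ -121.33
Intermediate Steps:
J = 1 (J = -4 + 5 = 1)
d(K) = -⅓ (d(K) = (⅓)*(-1) = -⅓)
U(Q) = -Q/3
F(h) = -7 (F(h) = 2 - (-5 + 14) = 2 - 1*9 = 2 - 9 = -7)
U(-52)*F(C(4)) = -⅓*(-52)*(-7) = (52/3)*(-7) = -364/3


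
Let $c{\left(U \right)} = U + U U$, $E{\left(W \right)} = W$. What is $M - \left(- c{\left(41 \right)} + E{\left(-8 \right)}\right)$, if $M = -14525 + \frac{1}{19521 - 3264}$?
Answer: $- \frac{208008314}{16257} \approx -12795.0$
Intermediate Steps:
$c{\left(U \right)} = U + U^{2}$
$M = - \frac{236132924}{16257}$ ($M = -14525 + \frac{1}{19521 + \left(-4316 + 1052\right)} = -14525 + \frac{1}{19521 - 3264} = -14525 + \frac{1}{16257} = - \frac{236132924}{16257} \approx -14525.0$)
$M - \left(- c{\left(41 \right)} + E{\left(-8 \right)}\right) = - \frac{236132924}{16257} - \left(-8 - 41 \left(1 + 41\right)\right) = - \frac{236132924}{16257} + \left(41 \cdot 42 + 8\right) = - \frac{236132924}{16257} + \left(1722 + 8\right) = - \frac{236132924}{16257} + 1730 = - \frac{208008314}{16257}$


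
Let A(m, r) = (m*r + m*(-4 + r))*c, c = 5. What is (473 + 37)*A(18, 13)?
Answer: 1009800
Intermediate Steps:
A(m, r) = 5*m*r + 5*m*(-4 + r) (A(m, r) = (m*r + m*(-4 + r))*5 = 5*m*r + 5*m*(-4 + r))
(473 + 37)*A(18, 13) = (473 + 37)*(10*18*(-2 + 13)) = 510*(10*18*11) = 510*1980 = 1009800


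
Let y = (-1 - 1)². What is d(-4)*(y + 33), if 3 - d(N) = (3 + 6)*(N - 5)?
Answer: 3108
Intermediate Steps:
y = 4 (y = (-2)² = 4)
d(N) = 48 - 9*N (d(N) = 3 - (3 + 6)*(N - 5) = 3 - 9*(-5 + N) = 3 - (-45 + 9*N) = 3 + (45 - 9*N) = 48 - 9*N)
d(-4)*(y + 33) = (48 - 9*(-4))*(4 + 33) = (48 + 36)*37 = 84*37 = 3108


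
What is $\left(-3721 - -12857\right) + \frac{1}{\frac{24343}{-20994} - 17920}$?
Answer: $\frac{3437299593934}{376236823} \approx 9136.0$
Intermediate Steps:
$\left(-3721 - -12857\right) + \frac{1}{\frac{24343}{-20994} - 17920} = \left(-3721 + 12857\right) + \frac{1}{24343 \left(- \frac{1}{20994}\right) - 17920} = 9136 + \frac{1}{- \frac{24343}{20994} - 17920} = 9136 + \frac{1}{- \frac{376236823}{20994}} = 9136 - \frac{20994}{376236823} = \frac{3437299593934}{376236823}$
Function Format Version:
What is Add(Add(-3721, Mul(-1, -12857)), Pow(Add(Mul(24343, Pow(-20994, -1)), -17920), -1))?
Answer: Rational(3437299593934, 376236823) ≈ 9136.0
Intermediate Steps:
Add(Add(-3721, Mul(-1, -12857)), Pow(Add(Mul(24343, Pow(-20994, -1)), -17920), -1)) = Add(Add(-3721, 12857), Pow(Add(Mul(24343, Rational(-1, 20994)), -17920), -1)) = Add(9136, Pow(Add(Rational(-24343, 20994), -17920), -1)) = Add(9136, Pow(Rational(-376236823, 20994), -1)) = Add(9136, Rational(-20994, 376236823)) = Rational(3437299593934, 376236823)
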